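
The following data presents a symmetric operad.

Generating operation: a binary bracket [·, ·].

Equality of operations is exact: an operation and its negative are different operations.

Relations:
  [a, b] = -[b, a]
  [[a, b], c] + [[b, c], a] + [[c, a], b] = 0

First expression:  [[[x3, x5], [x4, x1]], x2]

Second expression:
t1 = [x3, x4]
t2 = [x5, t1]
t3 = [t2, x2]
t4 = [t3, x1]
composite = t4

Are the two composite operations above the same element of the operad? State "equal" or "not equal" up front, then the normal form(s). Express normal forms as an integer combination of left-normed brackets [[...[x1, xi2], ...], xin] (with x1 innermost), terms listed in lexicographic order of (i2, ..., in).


The first expression, normalized: [[[[x1, x4], x3], x5], x2] - [[[[x1, x4], x5], x3], x2]
The second expression, normalized: -[[[[x1, x2], x3], x4], x5] + [[[[x1, x2], x4], x3], x5] + [[[[x1, x2], x5], x3], x4] - [[[[x1, x2], x5], x4], x3] + [[[[x1, x3], x4], x5], x2] - [[[[x1, x4], x3], x5], x2] - [[[[x1, x5], x3], x4], x2] + [[[[x1, x5], x4], x3], x2]
Distinct normal forms: not equal.

not equal; first: [[[[x1, x4], x3], x5], x2] - [[[[x1, x4], x5], x3], x2]; second: -[[[[x1, x2], x3], x4], x5] + [[[[x1, x2], x4], x3], x5] + [[[[x1, x2], x5], x3], x4] - [[[[x1, x2], x5], x4], x3] + [[[[x1, x3], x4], x5], x2] - [[[[x1, x4], x3], x5], x2] - [[[[x1, x5], x3], x4], x2] + [[[[x1, x5], x4], x3], x2]


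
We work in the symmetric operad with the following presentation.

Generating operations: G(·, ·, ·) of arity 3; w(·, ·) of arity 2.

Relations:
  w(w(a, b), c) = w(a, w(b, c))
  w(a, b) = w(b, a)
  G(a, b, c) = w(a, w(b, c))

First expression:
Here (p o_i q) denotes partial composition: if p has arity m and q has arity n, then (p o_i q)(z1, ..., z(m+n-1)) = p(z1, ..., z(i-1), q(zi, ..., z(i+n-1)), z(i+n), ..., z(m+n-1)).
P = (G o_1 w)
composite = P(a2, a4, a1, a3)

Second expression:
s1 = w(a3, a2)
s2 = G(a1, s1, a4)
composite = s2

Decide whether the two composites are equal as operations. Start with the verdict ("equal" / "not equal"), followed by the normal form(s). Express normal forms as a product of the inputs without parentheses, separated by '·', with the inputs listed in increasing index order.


equal; the common form is a1 · a2 · a3 · a4

Reducing the first expression gives a1 · a2 · a3 · a4
Reducing the second expression gives a1 · a2 · a3 · a4
Same normal form: equal.


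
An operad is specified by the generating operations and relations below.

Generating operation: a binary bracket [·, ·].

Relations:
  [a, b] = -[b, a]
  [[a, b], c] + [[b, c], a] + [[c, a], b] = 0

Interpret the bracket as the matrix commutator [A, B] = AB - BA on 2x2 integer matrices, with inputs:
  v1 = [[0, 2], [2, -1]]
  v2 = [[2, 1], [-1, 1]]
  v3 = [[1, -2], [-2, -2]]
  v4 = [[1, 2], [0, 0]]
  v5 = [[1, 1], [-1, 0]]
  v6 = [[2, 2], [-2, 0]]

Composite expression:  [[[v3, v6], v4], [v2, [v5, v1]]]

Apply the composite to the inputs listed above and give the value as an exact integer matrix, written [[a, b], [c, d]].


[[-96, 144], [-48, 96]]

[v3, v6] = [[8, 10], [2, -8]]
[[v3, v6], v4] = [[-4, 22], [2, 4]]
[v5, v1] = [[4, 1], [-3, -4]]
[v2, [v5, v1]] = [[-2, -7], [-5, 2]]
[[[v3, v6], v4], [v2, [v5, v1]]] = [[-96, 144], [-48, 96]]


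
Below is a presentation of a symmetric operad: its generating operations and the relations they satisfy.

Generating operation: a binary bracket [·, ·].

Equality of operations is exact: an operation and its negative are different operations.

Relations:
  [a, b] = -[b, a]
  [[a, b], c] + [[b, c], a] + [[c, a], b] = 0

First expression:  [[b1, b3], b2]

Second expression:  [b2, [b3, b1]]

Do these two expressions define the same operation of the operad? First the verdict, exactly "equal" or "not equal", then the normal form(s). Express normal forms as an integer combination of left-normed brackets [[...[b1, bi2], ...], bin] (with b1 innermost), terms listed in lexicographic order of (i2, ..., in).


The first expression, normalized: [[b1, b3], b2]
The second expression, normalized: [[b1, b3], b2]
The normal forms match — equal.

equal: each reduces to [[b1, b3], b2]


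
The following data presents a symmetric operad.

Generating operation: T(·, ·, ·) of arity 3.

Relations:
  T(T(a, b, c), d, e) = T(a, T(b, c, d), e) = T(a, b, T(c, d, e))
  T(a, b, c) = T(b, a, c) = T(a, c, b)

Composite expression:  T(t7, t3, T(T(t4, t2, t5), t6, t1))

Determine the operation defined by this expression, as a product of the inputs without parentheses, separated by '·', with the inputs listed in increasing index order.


t1 · t2 · t3 · t4 · t5 · t6 · t7


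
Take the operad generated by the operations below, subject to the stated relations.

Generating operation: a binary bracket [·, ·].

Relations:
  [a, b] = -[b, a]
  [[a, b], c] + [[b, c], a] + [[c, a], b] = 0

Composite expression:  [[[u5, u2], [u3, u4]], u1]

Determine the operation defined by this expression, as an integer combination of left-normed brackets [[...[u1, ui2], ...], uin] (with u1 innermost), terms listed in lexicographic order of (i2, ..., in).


[[[[u1, u2], u5], u3], u4] - [[[[u1, u2], u5], u4], u3] - [[[[u1, u3], u4], u2], u5] + [[[[u1, u3], u4], u5], u2] + [[[[u1, u4], u3], u2], u5] - [[[[u1, u4], u3], u5], u2] - [[[[u1, u5], u2], u3], u4] + [[[[u1, u5], u2], u4], u3]

Left-normed coefficients sit on the u1-initial expansion words.
Composite bracket: [[[u5, u2], [u3, u4]], u1]
Each bracket splits as ab - ba, giving 16 signed words (2^4 = 16).
Keep just the words that open with u1:
  word u1u2u5u3u4 has sign +1, contributing +[[[[u1, u2], u5], u3], u4]
  word u1u2u5u4u3 has sign -1, contributing -[[[[u1, u2], u5], u4], u3]
  word u1u3u4u2u5 has sign -1, contributing -[[[[u1, u3], u4], u2], u5]
  word u1u3u4u5u2 has sign +1, contributing +[[[[u1, u3], u4], u5], u2]
  word u1u4u3u2u5 has sign +1, contributing +[[[[u1, u4], u3], u2], u5]
  word u1u4u3u5u2 has sign -1, contributing -[[[[u1, u4], u3], u5], u2]
  word u1u5u2u3u4 has sign -1, contributing -[[[[u1, u5], u2], u3], u4]
  word u1u5u2u4u3 has sign +1, contributing +[[[[u1, u5], u2], u4], u3]


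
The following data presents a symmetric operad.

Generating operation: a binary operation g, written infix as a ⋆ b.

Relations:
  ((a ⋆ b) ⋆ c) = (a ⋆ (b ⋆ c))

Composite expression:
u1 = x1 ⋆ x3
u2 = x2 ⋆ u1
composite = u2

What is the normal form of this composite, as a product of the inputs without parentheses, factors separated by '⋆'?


Every regrouping of g is equal, so read the x-inputs in written order.
(x1 ⋆ x3) reduces to x1 ⋆ x3
(x2 ⋆ (x1 ⋆ x3)) reduces to x2 ⋆ x1 ⋆ x3

x2 ⋆ x1 ⋆ x3


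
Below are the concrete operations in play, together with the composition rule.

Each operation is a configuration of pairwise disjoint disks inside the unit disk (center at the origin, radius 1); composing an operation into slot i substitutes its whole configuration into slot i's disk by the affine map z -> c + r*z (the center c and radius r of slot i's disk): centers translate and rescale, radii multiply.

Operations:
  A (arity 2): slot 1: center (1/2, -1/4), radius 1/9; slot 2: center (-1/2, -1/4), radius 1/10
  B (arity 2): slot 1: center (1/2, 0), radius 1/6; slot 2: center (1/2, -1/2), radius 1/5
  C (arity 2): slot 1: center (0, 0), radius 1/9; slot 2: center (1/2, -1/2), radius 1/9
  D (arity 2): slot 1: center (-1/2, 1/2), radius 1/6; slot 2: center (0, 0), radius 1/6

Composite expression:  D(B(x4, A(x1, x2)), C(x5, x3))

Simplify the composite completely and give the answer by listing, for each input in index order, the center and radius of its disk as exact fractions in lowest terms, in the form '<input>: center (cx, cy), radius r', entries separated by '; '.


x1: center (-2/5, 49/120), radius 1/270; x2: center (-13/30, 49/120), radius 1/300; x3: center (1/12, -1/12), radius 1/54; x4: center (-5/12, 1/2), radius 1/36; x5: center (0, 0), radius 1/54

Affine substitution under D: radii multiply and x-centers shift.
x4 passes through 2 substitutions, ending at center (-5/12, 1/2), radius 1/36
x1 passes through 3 substitutions, ending at center (-2/5, 49/120), radius 1/270
x2 passes through 3 substitutions, ending at center (-13/30, 49/120), radius 1/300
x5 passes through 2 substitutions, ending at center (0, 0), radius 1/54
x3 passes through 2 substitutions, ending at center (1/12, -1/12), radius 1/54


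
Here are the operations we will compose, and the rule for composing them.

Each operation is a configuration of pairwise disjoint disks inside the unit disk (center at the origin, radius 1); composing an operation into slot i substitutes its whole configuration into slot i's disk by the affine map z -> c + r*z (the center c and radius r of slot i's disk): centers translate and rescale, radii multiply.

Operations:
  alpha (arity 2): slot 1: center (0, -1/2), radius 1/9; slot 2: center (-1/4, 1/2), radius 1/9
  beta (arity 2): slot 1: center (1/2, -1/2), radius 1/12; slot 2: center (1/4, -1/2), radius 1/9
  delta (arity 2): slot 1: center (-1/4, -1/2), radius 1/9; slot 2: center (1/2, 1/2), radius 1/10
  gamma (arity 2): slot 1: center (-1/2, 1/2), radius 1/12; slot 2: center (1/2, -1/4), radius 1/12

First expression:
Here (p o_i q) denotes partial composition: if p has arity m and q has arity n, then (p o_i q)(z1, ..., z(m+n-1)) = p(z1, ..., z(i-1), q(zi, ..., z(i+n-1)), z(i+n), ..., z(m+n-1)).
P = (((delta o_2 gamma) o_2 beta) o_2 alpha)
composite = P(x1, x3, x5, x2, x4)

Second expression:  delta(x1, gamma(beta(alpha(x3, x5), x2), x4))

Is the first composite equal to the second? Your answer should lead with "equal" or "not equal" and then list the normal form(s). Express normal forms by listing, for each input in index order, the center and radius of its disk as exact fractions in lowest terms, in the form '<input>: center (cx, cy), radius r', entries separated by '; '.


The first expression reduces to x1: center (-1/4, -1/2), radius 1/9; x2: center (217/480, 131/240), radius 1/1080; x3: center (109/240, 1571/2880), radius 1/12960; x4: center (11/20, 19/40), radius 1/120; x5: center (523/1152, 1573/2880), radius 1/12960
The second expression reduces to x1: center (-1/4, -1/2), radius 1/9; x2: center (217/480, 131/240), radius 1/1080; x3: center (109/240, 1571/2880), radius 1/12960; x4: center (11/20, 19/40), radius 1/120; x5: center (523/1152, 1573/2880), radius 1/12960
The forms coincide; equal.

equal; the common form is x1: center (-1/4, -1/2), radius 1/9; x2: center (217/480, 131/240), radius 1/1080; x3: center (109/240, 1571/2880), radius 1/12960; x4: center (11/20, 19/40), radius 1/120; x5: center (523/1152, 1573/2880), radius 1/12960


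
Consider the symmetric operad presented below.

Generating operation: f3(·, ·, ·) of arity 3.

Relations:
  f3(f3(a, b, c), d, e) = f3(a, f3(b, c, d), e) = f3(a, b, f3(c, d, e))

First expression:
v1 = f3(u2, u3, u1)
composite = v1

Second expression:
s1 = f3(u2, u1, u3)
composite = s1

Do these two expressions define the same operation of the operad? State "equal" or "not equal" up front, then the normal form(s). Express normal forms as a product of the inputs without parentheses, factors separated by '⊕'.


not equal; the first gives u2 ⊕ u3 ⊕ u1 and the second u2 ⊕ u1 ⊕ u3

In normal form, the first expression is u2 ⊕ u3 ⊕ u1
In normal form, the second expression is u2 ⊕ u1 ⊕ u3
The normal forms differ: not equal.


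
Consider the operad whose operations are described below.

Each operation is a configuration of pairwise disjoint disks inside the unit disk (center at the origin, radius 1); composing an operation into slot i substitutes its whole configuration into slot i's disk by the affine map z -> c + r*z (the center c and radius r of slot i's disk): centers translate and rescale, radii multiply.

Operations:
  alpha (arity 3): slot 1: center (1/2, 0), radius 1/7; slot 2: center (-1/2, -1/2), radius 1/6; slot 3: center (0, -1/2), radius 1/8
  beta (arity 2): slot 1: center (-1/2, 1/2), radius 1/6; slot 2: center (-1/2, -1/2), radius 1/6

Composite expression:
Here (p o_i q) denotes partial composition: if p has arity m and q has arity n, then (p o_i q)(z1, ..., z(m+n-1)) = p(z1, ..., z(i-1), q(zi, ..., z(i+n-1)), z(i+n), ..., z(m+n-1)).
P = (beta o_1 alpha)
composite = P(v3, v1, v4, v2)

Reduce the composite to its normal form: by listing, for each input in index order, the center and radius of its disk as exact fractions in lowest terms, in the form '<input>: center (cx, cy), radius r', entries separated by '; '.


v1: center (-7/12, 5/12), radius 1/36; v2: center (-1/2, -1/2), radius 1/6; v3: center (-5/12, 1/2), radius 1/42; v4: center (-1/2, 5/12), radius 1/48

Each v-disk chains the slot maps above it in beta; radii multiply.
v3: after 2 affine steps, its disk has center (-5/12, 1/2), radius 1/42
v1: after 2 affine steps, its disk has center (-7/12, 5/12), radius 1/36
v4: after 2 affine steps, its disk has center (-1/2, 5/12), radius 1/48
v2: after 1 affine step, its disk has center (-1/2, -1/2), radius 1/6


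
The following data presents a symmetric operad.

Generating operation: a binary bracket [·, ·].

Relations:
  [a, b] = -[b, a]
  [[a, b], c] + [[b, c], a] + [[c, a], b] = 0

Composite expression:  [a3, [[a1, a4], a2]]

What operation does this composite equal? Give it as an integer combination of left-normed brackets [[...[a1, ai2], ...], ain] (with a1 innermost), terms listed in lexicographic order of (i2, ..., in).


-[[[a1, a4], a2], a3]


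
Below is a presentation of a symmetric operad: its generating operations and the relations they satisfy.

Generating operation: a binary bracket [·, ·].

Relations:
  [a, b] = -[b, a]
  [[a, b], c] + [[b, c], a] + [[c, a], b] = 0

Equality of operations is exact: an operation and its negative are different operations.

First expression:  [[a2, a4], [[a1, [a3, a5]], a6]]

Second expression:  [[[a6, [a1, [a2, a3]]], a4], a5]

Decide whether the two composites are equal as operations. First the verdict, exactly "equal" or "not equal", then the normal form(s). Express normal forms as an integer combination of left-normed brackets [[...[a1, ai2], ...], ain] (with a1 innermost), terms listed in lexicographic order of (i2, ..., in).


not equal; the first gives -[[[[[a1, a3], a5], a6], a2], a4] + [[[[[a1, a3], a5], a6], a4], a2] + [[[[[a1, a5], a3], a6], a2], a4] - [[[[[a1, a5], a3], a6], a4], a2] and the second -[[[[[a1, a2], a3], a6], a4], a5] + [[[[[a1, a3], a2], a6], a4], a5]

In normal form, the first expression is -[[[[[a1, a3], a5], a6], a2], a4] + [[[[[a1, a3], a5], a6], a4], a2] + [[[[[a1, a5], a3], a6], a2], a4] - [[[[[a1, a5], a3], a6], a4], a2]
In normal form, the second expression is -[[[[[a1, a2], a3], a6], a4], a5] + [[[[[a1, a3], a2], a6], a4], a5]
They disagree, so not equal.


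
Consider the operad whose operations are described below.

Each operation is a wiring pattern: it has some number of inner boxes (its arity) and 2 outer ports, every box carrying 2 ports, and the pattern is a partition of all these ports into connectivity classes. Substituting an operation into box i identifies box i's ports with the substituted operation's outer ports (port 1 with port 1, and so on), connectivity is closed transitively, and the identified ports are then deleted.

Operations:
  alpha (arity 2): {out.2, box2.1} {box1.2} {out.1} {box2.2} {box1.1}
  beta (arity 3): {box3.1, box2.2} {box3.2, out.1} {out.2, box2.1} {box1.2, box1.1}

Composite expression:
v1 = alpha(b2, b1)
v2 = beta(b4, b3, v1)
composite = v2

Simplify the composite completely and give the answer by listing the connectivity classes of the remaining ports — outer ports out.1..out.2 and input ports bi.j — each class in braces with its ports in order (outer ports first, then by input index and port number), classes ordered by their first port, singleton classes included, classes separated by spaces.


{out.1, b1.1} {out.2, b3.1} {b1.2} {b2.1} {b2.2} {b3.2} {b4.1, b4.2}

Substituting into beta glues patterns; closure does the rest.
composing alpha on (b2, b1), with out.j its own outer ports: {out.1} {out.2, b1.1} {b1.2} {b2.1} {b2.2}
composing beta on (b4, b3, b2, b1), with out.j its own outer ports: {out.1, b1.1} {out.2, b3.1} {b1.2} {b2.1} {b2.2} {b3.2} {b4.1, b4.2}


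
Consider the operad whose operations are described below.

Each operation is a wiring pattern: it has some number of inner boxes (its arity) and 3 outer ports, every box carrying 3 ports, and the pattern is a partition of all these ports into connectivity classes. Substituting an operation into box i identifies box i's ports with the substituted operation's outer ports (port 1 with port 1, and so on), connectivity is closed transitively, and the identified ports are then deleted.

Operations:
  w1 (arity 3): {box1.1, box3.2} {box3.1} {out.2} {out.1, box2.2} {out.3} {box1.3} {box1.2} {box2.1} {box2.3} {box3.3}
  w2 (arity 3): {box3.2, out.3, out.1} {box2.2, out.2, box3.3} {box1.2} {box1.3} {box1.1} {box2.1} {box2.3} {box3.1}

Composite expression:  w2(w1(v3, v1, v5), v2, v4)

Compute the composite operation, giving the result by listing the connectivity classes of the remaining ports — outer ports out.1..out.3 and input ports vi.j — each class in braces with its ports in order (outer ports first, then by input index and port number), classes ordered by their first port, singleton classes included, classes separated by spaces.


Treat the ports identified at w2 as solder joints: merge, then drop.
the subtree at w1 composes to {out.1, v1.2} {out.2} {out.3} {v1.1} {v1.3} {v3.1, v5.2} {v3.2} {v3.3} {v5.1} {v5.3} on (v3, v1, v5); out.j = own outer ports
the subtree at w2 composes to {out.1, out.3, v4.2} {out.2, v2.2, v4.3} {v1.1} {v1.2} {v1.3} {v2.1} {v2.3} {v3.1, v5.2} {v3.2} {v3.3} {v4.1} {v5.1} {v5.3} on (v3, v1, v5, v2, v4); out.j = own outer ports

{out.1, out.3, v4.2} {out.2, v2.2, v4.3} {v1.1} {v1.2} {v1.3} {v2.1} {v2.3} {v3.1, v5.2} {v3.2} {v3.3} {v4.1} {v5.1} {v5.3}


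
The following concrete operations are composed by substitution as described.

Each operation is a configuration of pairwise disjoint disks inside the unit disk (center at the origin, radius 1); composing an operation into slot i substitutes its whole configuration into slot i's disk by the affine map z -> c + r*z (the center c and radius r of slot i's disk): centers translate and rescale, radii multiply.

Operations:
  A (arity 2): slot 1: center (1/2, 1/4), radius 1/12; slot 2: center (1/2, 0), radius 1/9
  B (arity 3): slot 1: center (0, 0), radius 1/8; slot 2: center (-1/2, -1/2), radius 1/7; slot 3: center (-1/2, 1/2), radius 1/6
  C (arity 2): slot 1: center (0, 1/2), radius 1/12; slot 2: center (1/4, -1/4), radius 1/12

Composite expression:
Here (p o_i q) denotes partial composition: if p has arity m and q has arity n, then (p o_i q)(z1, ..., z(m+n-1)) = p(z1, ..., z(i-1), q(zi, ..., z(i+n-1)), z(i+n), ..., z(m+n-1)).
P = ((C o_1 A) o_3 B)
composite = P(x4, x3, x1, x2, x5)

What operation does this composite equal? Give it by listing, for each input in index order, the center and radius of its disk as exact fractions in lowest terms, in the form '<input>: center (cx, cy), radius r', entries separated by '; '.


x1: center (1/4, -1/4), radius 1/96; x2: center (5/24, -7/24), radius 1/84; x3: center (1/24, 1/2), radius 1/108; x4: center (1/24, 25/48), radius 1/144; x5: center (5/24, -5/24), radius 1/72


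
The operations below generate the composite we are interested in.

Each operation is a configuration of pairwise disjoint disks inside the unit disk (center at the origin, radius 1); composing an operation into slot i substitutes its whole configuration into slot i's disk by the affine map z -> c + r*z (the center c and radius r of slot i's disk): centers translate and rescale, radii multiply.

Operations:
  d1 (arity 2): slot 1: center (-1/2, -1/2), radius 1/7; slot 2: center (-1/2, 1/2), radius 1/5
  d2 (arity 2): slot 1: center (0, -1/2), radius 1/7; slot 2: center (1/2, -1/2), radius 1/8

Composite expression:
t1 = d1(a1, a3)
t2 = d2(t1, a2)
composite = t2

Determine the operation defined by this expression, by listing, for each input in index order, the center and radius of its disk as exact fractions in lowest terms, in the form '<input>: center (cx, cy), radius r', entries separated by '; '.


a1: center (-1/14, -4/7), radius 1/49; a2: center (1/2, -1/2), radius 1/8; a3: center (-1/14, -3/7), radius 1/35

Follow each a-input down from d2: c' goes to c + r*c', radius to r*r'.
a1: after 2 affine steps, its disk has center (-1/14, -4/7), radius 1/49
a3: after 2 affine steps, its disk has center (-1/14, -3/7), radius 1/35
a2: after 1 affine step, its disk has center (1/2, -1/2), radius 1/8


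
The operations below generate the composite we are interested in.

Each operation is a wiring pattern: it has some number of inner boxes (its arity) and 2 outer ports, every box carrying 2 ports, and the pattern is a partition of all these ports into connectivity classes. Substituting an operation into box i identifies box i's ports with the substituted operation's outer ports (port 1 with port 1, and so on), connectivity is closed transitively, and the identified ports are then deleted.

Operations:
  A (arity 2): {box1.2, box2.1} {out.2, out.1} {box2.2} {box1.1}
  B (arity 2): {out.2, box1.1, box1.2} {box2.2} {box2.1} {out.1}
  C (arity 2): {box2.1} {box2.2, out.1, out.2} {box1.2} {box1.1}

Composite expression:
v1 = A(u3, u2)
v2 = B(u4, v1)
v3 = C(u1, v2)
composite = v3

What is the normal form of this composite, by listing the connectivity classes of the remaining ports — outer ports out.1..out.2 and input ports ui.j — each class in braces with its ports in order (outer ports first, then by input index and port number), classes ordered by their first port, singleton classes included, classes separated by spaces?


{out.1, out.2, u4.1, u4.2} {u1.1} {u1.2} {u2.1, u3.2} {u2.2} {u3.1}

Connectivity passes through glued C-boundaries; trace each wire chain.
the subtree at A composes to {out.1, out.2} {u2.1, u3.2} {u2.2} {u3.1} on (u3, u2); out.j = own outer ports
the subtree at B composes to {out.1} {out.2, u4.1, u4.2} {u2.1, u3.2} {u2.2} {u3.1} on (u4, u3, u2); out.j = own outer ports
the subtree at C composes to {out.1, out.2, u4.1, u4.2} {u1.1} {u1.2} {u2.1, u3.2} {u2.2} {u3.1} on (u1, u4, u3, u2); out.j = own outer ports


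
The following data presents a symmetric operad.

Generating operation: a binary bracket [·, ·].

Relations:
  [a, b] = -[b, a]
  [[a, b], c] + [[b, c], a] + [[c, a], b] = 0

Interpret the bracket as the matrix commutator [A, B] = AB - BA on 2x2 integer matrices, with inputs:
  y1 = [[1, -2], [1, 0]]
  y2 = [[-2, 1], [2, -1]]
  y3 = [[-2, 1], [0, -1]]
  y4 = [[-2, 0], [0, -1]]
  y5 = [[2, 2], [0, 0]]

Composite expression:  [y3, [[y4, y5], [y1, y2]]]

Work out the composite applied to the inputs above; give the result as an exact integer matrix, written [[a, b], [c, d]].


[[0, 8], [0, 0]]

[y4, y5] = [[0, -2], [0, 0]]
[y1, y2] = [[-5, -1], [-3, 5]]
[[y4, y5], [y1, y2]] = [[6, -20], [0, -6]]
[y3, [[y4, y5], [y1, y2]]] = [[0, 8], [0, 0]]


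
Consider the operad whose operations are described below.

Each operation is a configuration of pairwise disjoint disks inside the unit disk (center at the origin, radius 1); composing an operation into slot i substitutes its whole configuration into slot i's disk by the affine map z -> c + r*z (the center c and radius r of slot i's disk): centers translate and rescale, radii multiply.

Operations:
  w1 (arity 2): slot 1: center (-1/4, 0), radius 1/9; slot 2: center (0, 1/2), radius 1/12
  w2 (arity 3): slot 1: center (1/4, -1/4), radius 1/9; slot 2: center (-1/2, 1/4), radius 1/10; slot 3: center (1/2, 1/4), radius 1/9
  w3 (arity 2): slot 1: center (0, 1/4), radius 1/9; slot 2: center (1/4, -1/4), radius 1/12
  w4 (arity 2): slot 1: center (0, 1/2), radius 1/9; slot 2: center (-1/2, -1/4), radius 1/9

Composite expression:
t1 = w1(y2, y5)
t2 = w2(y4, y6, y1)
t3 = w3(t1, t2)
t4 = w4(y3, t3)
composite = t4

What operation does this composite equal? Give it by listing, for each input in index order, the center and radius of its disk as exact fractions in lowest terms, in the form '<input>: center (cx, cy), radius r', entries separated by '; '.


Only the slot chain above each y matters under w4; compose those maps.
y3 passes through 1 substitution, ending at center (0, 1/2), radius 1/9
y2 passes through 3 substitutions, ending at center (-163/324, -2/9), radius 1/729
y5 passes through 3 substitutions, ending at center (-1/2, -35/162), radius 1/972
y4 passes through 3 substitutions, ending at center (-203/432, -121/432), radius 1/972
y6 passes through 3 substitutions, ending at center (-103/216, -119/432), radius 1/1080
y1 passes through 3 substitutions, ending at center (-101/216, -119/432), radius 1/972

y1: center (-101/216, -119/432), radius 1/972; y2: center (-163/324, -2/9), radius 1/729; y3: center (0, 1/2), radius 1/9; y4: center (-203/432, -121/432), radius 1/972; y5: center (-1/2, -35/162), radius 1/972; y6: center (-103/216, -119/432), radius 1/1080


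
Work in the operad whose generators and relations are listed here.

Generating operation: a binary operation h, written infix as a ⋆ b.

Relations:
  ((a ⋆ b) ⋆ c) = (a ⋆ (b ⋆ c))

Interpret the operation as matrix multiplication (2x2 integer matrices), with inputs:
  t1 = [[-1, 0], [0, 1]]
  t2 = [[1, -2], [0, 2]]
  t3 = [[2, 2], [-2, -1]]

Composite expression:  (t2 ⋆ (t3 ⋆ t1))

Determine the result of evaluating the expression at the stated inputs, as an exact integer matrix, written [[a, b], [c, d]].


[[-6, 4], [4, -2]]

(t3 ⋆ t1) = [[-2, 2], [2, -1]]
(t2 ⋆ (t3 ⋆ t1)) = [[-6, 4], [4, -2]]


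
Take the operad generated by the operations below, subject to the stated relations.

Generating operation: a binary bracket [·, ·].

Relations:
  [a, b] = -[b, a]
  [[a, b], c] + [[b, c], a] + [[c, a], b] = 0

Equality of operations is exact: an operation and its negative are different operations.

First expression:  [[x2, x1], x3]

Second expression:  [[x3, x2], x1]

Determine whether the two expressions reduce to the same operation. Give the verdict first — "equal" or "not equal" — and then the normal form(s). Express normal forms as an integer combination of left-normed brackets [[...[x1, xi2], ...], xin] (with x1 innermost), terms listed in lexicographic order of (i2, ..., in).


not equal: they reduce to -[[x1, x2], x3] and [[x1, x2], x3] - [[x1, x3], x2]


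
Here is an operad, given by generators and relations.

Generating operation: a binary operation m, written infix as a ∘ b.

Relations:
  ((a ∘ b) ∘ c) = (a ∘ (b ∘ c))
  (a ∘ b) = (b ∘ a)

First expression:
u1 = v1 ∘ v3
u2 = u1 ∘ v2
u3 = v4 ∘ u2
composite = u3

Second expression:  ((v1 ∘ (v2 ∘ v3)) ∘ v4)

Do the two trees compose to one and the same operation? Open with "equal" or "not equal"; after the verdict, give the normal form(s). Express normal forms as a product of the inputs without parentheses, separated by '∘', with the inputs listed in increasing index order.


equal: each reduces to v1 ∘ v2 ∘ v3 ∘ v4

Normal form of the first expression: v1 ∘ v2 ∘ v3 ∘ v4
Normal form of the second expression: v1 ∘ v2 ∘ v3 ∘ v4
The forms coincide; equal.


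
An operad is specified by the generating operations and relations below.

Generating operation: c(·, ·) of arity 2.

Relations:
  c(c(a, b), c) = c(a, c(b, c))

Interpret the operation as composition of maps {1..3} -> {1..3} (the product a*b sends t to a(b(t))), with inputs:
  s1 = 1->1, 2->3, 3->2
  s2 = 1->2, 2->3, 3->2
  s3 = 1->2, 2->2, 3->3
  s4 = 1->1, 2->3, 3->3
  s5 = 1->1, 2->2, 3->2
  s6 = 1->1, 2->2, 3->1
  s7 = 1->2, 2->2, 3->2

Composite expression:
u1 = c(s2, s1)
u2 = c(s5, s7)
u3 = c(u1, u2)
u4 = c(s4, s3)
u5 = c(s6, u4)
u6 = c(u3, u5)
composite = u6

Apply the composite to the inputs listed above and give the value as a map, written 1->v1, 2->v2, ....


1->2, 2->2, 3->2

c(s2, s1) = 1->2, 2->2, 3->3
c(s5, s7) = 1->2, 2->2, 3->2
c(c(s2, s1), c(s5, s7)) = 1->2, 2->2, 3->2
c(s4, s3) = 1->3, 2->3, 3->3
c(s6, c(s4, s3)) = 1->1, 2->1, 3->1
c(c(c(s2, s1), c(s5, s7)), c(s6, c(s4, s3))) = 1->2, 2->2, 3->2


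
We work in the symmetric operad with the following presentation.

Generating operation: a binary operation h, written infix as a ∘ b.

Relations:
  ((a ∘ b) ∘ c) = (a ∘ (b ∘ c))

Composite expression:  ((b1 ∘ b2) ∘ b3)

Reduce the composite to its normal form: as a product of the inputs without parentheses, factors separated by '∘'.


b1 ∘ b2 ∘ b3

Associativity of h dissolves the nesting; only the b-input order survives.
(b1 ∘ b2) collapses to b1 ∘ b2
((b1 ∘ b2) ∘ b3) collapses to b1 ∘ b2 ∘ b3


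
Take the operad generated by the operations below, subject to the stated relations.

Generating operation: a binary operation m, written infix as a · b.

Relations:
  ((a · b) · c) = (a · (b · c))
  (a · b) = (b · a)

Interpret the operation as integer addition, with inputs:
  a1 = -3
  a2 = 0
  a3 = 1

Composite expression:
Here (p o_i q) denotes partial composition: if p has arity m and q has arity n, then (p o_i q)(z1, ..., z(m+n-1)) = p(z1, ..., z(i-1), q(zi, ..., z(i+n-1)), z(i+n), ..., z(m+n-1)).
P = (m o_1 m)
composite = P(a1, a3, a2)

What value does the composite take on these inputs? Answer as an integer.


-2

(a1 · a3) = -2
((a1 · a3) · a2) = -2


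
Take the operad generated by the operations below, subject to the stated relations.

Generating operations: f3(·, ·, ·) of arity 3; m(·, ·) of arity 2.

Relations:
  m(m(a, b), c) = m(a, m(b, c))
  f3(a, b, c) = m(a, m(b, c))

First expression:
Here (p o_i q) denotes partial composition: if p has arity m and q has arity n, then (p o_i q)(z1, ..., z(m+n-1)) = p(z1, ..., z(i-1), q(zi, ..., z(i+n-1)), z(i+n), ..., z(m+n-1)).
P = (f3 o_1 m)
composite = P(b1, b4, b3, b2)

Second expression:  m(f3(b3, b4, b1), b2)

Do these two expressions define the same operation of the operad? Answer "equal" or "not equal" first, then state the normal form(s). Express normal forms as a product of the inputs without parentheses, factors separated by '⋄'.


The first expression, normalized: b1 ⋄ b4 ⋄ b3 ⋄ b2
The second expression, normalized: b3 ⋄ b4 ⋄ b1 ⋄ b2
The normal forms differ: not equal.

not equal — first b1 ⋄ b4 ⋄ b3 ⋄ b2, second b3 ⋄ b4 ⋄ b1 ⋄ b2


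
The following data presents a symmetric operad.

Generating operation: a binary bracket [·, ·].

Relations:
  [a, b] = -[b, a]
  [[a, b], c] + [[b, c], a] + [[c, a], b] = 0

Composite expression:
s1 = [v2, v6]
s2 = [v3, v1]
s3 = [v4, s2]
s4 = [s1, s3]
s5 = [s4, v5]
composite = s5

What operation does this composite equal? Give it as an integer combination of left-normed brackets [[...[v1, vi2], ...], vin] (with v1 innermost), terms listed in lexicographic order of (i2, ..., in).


-[[[[[v1, v3], v4], v2], v6], v5] + [[[[[v1, v3], v4], v6], v2], v5]

Skip Jacobi rewriting: expand, keep v1-initial words, read off terms.
Composite bracket: [[[v2, v6], [v4, [v3, v1]]], v5]
Expanding via [a, b] = ab - ba: 32 signed words (2^5 = 32).
Keep just the words that open with v1:
  v1v3v4v2v6v5 (sign -1) contributes -[[[[[v1, v3], v4], v2], v6], v5]
  v1v3v4v6v2v5 (sign +1) contributes +[[[[[v1, v3], v4], v6], v2], v5]


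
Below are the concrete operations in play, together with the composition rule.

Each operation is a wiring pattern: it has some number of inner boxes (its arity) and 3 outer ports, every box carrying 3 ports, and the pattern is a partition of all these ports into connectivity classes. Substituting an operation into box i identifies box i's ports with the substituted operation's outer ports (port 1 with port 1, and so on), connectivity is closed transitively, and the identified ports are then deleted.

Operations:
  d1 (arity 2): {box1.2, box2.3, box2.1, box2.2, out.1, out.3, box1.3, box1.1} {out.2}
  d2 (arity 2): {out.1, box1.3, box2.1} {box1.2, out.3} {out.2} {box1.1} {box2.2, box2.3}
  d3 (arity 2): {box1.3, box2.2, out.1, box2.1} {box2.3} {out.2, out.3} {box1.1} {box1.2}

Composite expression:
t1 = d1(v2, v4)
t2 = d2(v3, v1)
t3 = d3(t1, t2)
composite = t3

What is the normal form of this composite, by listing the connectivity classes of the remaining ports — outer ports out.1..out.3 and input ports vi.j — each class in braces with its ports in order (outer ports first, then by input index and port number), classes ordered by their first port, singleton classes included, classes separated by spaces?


Substituting into d3 glues patterns; closure does the rest.
composing d1 on (v2, v4), with out.j its own outer ports: {out.1, out.3, v2.1, v2.2, v2.3, v4.1, v4.2, v4.3} {out.2}
composing d2 on (v3, v1), with out.j its own outer ports: {out.1, v1.1, v3.3} {out.2} {out.3, v3.2} {v1.2, v1.3} {v3.1}
composing d3 on (v2, v4, v3, v1), with out.j its own outer ports: {out.1, v1.1, v2.1, v2.2, v2.3, v3.3, v4.1, v4.2, v4.3} {out.2, out.3} {v1.2, v1.3} {v3.1} {v3.2}

{out.1, v1.1, v2.1, v2.2, v2.3, v3.3, v4.1, v4.2, v4.3} {out.2, out.3} {v1.2, v1.3} {v3.1} {v3.2}


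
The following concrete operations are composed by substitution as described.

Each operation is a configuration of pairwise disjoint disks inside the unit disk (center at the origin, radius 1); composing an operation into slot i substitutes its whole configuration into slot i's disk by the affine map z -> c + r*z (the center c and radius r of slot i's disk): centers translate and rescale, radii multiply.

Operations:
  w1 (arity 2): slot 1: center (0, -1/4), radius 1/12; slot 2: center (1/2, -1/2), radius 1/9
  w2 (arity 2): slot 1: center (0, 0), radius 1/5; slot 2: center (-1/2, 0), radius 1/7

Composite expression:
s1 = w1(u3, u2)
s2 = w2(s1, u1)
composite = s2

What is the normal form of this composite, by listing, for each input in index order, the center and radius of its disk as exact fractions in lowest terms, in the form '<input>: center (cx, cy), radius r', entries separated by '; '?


Affine substitution under w2: radii multiply and u-centers shift.
u3 passes through 2 substitutions, ending at center (0, -1/20), radius 1/60
u2 passes through 2 substitutions, ending at center (1/10, -1/10), radius 1/45
u1 passes through 1 substitution, ending at center (-1/2, 0), radius 1/7

u1: center (-1/2, 0), radius 1/7; u2: center (1/10, -1/10), radius 1/45; u3: center (0, -1/20), radius 1/60


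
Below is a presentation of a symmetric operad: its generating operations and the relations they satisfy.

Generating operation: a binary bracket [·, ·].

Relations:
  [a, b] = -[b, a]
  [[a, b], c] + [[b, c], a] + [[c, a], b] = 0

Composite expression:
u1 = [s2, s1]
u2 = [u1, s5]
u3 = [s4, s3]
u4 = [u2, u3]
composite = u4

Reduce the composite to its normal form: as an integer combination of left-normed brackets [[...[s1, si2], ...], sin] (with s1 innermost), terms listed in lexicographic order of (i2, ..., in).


In the tensor algebra, words opening s1 carry the s1-anchored form.
Composite bracket: [[[s2, s1], s5], [s4, s3]]
Each bracket splits as ab - ba, giving 16 signed words (2^4 = 16).
Words beginning with s1 determine it all:
  the word s1s2s5s3s4 carries sign +1 and contributes +[[[[s1, s2], s5], s3], s4]
  the word s1s2s5s4s3 carries sign -1 and contributes -[[[[s1, s2], s5], s4], s3]

[[[[s1, s2], s5], s3], s4] - [[[[s1, s2], s5], s4], s3]


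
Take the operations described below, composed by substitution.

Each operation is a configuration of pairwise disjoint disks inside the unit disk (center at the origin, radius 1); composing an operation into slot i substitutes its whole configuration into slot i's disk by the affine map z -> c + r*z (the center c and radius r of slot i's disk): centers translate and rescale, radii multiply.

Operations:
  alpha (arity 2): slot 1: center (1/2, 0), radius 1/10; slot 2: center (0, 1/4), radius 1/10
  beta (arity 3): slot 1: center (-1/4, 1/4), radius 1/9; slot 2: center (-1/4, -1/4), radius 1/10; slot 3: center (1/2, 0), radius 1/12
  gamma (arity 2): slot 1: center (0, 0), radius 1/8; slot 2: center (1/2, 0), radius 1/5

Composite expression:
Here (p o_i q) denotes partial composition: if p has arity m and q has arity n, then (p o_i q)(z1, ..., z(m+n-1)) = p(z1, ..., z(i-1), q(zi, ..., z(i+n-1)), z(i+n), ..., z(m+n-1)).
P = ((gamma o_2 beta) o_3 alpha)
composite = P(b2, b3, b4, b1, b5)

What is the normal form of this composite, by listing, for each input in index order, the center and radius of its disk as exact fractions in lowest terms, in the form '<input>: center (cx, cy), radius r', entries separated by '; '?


b1: center (9/20, -9/200), radius 1/500; b2: center (0, 0), radius 1/8; b3: center (9/20, 1/20), radius 1/45; b4: center (23/50, -1/20), radius 1/500; b5: center (3/5, 0), radius 1/60

Only the slot chain above each b matters under gamma; compose those maps.
b2: after 1 affine step, its disk has center (0, 0), radius 1/8
b3: after 2 affine steps, its disk has center (9/20, 1/20), radius 1/45
b4: after 3 affine steps, its disk has center (23/50, -1/20), radius 1/500
b1: after 3 affine steps, its disk has center (9/20, -9/200), radius 1/500
b5: after 2 affine steps, its disk has center (3/5, 0), radius 1/60


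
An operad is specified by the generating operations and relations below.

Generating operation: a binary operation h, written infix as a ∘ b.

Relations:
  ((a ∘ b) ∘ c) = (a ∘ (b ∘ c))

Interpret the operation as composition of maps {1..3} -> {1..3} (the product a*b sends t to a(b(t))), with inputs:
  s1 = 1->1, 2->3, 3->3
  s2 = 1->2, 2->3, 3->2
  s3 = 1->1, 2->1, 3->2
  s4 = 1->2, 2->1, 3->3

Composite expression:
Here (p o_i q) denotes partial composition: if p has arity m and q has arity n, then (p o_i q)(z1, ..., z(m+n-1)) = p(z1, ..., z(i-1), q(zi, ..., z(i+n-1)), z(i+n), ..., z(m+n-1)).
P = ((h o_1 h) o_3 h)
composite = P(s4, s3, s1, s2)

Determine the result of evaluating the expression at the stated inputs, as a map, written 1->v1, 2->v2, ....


(s4 ∘ s3) = 1->2, 2->2, 3->1
(s1 ∘ s2) = 1->3, 2->3, 3->3
((s4 ∘ s3) ∘ (s1 ∘ s2)) = 1->1, 2->1, 3->1

1->1, 2->1, 3->1


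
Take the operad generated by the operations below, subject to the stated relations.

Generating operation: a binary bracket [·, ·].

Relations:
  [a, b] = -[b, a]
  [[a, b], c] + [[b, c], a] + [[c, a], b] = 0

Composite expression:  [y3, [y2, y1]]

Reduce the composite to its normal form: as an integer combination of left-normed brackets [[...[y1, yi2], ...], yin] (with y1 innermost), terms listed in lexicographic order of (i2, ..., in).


[[y1, y2], y3]


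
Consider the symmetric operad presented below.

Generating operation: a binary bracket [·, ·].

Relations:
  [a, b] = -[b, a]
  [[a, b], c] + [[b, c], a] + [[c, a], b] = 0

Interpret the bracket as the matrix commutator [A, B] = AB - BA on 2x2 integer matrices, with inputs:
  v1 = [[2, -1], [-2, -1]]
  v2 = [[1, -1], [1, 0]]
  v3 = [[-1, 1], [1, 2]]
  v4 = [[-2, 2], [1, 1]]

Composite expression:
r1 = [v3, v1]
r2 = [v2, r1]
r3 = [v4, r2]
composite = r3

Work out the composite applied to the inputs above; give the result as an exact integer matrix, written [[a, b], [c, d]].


[[4, -6], [9, -4]]


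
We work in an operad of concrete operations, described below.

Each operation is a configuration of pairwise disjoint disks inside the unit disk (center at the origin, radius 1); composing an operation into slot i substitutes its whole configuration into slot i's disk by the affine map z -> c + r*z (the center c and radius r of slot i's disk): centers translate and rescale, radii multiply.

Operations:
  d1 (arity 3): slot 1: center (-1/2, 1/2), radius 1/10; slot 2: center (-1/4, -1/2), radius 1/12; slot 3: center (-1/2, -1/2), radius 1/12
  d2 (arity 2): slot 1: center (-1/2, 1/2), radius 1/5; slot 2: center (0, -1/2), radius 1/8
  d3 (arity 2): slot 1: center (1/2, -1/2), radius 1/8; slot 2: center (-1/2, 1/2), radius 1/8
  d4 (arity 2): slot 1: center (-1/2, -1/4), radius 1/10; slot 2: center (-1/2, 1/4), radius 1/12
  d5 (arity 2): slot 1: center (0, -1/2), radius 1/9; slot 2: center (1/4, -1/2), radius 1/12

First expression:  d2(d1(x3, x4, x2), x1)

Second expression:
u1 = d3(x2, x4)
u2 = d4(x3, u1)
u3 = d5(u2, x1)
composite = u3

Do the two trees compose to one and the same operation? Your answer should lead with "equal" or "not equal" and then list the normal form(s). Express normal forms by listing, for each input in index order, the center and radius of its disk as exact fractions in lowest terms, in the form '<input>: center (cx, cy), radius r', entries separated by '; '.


The first expression, normalized: x1: center (0, -1/2), radius 1/8; x2: center (-3/5, 2/5), radius 1/60; x3: center (-3/5, 3/5), radius 1/50; x4: center (-11/20, 2/5), radius 1/60
The second expression, normalized: x1: center (1/4, -1/2), radius 1/12; x2: center (-11/216, -103/216), radius 1/864; x3: center (-1/18, -19/36), radius 1/90; x4: center (-13/216, -101/216), radius 1/864
Distinct normal forms: not equal.

not equal; the first gives x1: center (0, -1/2), radius 1/8; x2: center (-3/5, 2/5), radius 1/60; x3: center (-3/5, 3/5), radius 1/50; x4: center (-11/20, 2/5), radius 1/60 and the second x1: center (1/4, -1/2), radius 1/12; x2: center (-11/216, -103/216), radius 1/864; x3: center (-1/18, -19/36), radius 1/90; x4: center (-13/216, -101/216), radius 1/864
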